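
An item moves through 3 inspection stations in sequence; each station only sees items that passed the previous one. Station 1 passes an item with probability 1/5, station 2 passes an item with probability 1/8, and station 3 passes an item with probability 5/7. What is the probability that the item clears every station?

Each stage is reached only if all earlier stages succeed, so
P = 1/5 × 1/8 × 5/7 = 5/280 = 1/56.

1/56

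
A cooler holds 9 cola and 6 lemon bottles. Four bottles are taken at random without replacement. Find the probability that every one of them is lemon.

P(every draw is lemon) = 6/15 × 5/14 × 4/13 × 3/12 = 360/32760 = 1/91.

1/91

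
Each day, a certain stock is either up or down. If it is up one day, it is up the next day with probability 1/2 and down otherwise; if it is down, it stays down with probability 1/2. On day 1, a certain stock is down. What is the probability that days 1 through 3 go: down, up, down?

Day 1 is given. For each transition, use the conditional probability from the current state:
P(up | down) = 1/2; P(down | up) = 1/2.
P = 1/2 × 1/2 = 1/4.

1/4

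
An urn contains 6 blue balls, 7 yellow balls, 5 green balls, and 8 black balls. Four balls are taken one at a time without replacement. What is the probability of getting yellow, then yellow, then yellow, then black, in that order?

Multiply the probability of each draw given the previous ones:
P = 7/26 × 6/25 × 5/24 × 8/23 = 1680/358800 = 7/1495.

7/1495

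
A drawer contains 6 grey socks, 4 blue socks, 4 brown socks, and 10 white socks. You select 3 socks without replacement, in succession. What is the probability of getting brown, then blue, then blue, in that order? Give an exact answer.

Chain rule:
P = 4/24 × 4/23 × 3/22 = 48/12144 = 1/253.

1/253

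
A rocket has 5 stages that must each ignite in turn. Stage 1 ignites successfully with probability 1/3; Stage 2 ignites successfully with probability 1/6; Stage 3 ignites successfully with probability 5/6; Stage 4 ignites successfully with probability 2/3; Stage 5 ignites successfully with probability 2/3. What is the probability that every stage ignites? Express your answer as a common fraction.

5/243

Each stage is reached only if all earlier stages succeed, so
P = 1/3 × 1/6 × 5/6 × 2/3 × 2/3 = 20/972 = 5/243.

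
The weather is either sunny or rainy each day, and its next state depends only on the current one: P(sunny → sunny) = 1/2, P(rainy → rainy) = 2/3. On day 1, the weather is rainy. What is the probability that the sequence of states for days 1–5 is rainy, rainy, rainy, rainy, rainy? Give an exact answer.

16/81

Day 1 is given. For each transition, use the conditional probability from the current state:
P(rainy | rainy) = 2/3; P(rainy | rainy) = 2/3; P(rainy | rainy) = 2/3; P(rainy | rainy) = 2/3.
P = 2/3 × 2/3 × 2/3 × 2/3 = 16/81.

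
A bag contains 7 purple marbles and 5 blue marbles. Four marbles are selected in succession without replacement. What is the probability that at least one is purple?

98/99

P(no purple) = 5/12 × 4/11 × 3/10 × 2/9 = 120/11880 = 1/99.
P(at least one) = 1 − 1/99 = 98/99.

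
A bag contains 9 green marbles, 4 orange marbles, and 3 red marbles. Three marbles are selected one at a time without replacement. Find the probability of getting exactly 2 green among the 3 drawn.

One ordering (green drawn first) has probability 9/16 × 8/15 × 7/14 = 504/3360 = 3/20.
There are C(3,2) = 3 such orderings, each equally likely, so P = 3 × 3/20 = 9/20.

9/20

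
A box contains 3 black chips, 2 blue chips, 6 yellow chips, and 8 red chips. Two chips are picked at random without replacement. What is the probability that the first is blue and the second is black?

1/57

Multiply the probability of each draw given the previous ones:
P = 2/19 × 3/18 = 6/342 = 1/57.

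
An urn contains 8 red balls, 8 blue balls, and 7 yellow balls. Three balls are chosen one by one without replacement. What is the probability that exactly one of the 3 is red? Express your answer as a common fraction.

120/253

One ordering (red drawn first) has probability 8/23 × 15/22 × 14/21 = 1680/10626 = 40/253.
There are C(3,1) = 3 such orderings, each equally likely, so P = 3 × 40/253 = 120/253.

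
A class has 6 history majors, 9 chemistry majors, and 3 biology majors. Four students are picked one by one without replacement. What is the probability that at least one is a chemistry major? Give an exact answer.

P(no chemistry majors) = 9/18 × 8/17 × 7/16 × 6/15 = 3024/73440 = 7/170.
P(at least one) = 1 − 7/170 = 163/170.

163/170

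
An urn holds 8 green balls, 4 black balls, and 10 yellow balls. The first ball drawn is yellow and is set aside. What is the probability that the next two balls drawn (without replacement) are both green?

2/15

With the first ball removed, 8 green remain out of 21.
P = 8/21 × 7/20 = 56/420 = 2/15.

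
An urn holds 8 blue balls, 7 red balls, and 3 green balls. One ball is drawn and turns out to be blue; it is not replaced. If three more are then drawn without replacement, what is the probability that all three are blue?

7/136

With the first ball removed, 7 blue remain out of 17.
P = 7/17 × 6/16 × 5/15 = 210/4080 = 7/136.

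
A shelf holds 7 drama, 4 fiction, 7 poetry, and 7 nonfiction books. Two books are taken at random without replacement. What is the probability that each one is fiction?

P(all fiction) = 4/25 × 3/24 = 12/600 = 1/50.

1/50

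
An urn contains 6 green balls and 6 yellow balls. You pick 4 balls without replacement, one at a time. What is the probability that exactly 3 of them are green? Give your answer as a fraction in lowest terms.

8/33

One ordering (green drawn first) has probability 6/12 × 5/11 × 4/10 × 6/9 = 720/11880 = 2/33.
There are C(4,3) = 4 such orderings, each equally likely, so P = 4 × 2/33 = 8/33.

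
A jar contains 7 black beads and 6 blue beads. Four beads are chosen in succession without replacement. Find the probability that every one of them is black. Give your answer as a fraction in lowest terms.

7/143

P(every draw is black) = 7/13 × 6/12 × 5/11 × 4/10 = 840/17160 = 7/143.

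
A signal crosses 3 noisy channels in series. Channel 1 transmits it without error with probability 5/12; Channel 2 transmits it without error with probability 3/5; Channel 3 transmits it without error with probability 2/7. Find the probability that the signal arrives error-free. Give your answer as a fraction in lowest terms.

The events are sequential, so multiply the conditional probabilities:
P = 5/12 × 3/5 × 2/7 = 30/420 = 1/14.

1/14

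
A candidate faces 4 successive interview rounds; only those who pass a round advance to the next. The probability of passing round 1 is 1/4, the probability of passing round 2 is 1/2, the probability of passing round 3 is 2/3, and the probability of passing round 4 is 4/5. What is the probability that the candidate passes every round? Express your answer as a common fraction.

1/15

Each stage is reached only if all earlier stages succeed, so
P = 1/4 × 1/2 × 2/3 × 4/5 = 8/120 = 1/15.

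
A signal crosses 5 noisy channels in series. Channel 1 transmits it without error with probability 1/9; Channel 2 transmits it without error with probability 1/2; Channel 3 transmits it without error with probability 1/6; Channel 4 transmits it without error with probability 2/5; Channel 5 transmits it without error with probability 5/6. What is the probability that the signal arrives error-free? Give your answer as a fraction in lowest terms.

Each stage is reached only if all earlier stages succeed, so
P = 1/9 × 1/2 × 1/6 × 2/5 × 5/6 = 10/3240 = 1/324.

1/324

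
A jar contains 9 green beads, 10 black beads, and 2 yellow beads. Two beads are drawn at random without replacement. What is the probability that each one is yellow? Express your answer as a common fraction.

P(every draw is yellow) = 2/21 × 1/20 = 2/420 = 1/210.

1/210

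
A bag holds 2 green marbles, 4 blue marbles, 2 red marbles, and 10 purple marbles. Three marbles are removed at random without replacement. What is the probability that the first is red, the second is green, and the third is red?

Each draw changes the counts, so multiply the conditional probabilities along the sequence:
P = 2/18 × 2/17 × 1/16 = 4/4896 = 1/1224.

1/1224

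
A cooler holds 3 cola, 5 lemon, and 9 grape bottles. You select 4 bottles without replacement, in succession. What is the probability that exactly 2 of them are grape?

One ordering (grape drawn first) has probability 9/17 × 8/16 × 8/15 × 7/14 = 4032/57120 = 6/85.
There are C(4,2) = 6 such orderings, each equally likely, so P = 6 × 6/85 = 36/85.

36/85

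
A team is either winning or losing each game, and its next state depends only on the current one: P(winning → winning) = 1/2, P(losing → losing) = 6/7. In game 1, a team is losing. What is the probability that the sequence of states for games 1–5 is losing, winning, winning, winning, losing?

Game 1 is given. For each transition, use the conditional probability from the current state:
P(winning | losing) = 1/7; P(winning | winning) = 1/2; P(winning | winning) = 1/2; P(losing | winning) = 1/2.
P = 1/7 × 1/2 × 1/2 × 1/2 = 1/56.

1/56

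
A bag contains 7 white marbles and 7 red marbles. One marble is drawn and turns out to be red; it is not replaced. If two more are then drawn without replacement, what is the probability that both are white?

With the first marble removed, 7 white remain out of 13.
P = 7/13 × 6/12 = 42/156 = 7/26.

7/26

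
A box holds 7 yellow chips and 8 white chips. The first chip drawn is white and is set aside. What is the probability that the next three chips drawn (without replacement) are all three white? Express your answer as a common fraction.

5/52

After the first draw, 7 of the remaining 14 chips are white.
P = 7/14 × 6/13 × 5/12 = 210/2184 = 5/52.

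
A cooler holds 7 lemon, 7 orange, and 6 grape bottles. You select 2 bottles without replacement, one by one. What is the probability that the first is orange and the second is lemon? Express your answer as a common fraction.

49/380

Chain rule:
P = 7/20 × 7/19 = 49/380.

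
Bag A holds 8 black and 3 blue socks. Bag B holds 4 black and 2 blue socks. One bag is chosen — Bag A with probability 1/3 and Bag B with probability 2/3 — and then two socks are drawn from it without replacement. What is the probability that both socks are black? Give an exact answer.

From Bag A: P(both black) = (8/11)(7/10) = 28/55.
From Bag B: P(both black) = (4/6)(3/5) = 2/5.
Total probability = (1/3)(28/55) + (2/3)(2/5) = 24/55.

24/55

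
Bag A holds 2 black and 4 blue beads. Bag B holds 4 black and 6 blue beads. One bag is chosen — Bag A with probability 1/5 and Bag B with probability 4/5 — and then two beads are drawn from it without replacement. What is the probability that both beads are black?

From Bag A: P(both black) = (2/6)(1/5) = 1/15.
From Bag B: P(both black) = (4/10)(3/9) = 2/15.
Total probability = (1/5)(1/15) + (4/5)(2/15) = 3/25.

3/25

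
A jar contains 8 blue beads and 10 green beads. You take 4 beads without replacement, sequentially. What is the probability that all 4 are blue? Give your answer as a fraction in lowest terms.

P(every draw is blue) = 8/18 × 7/17 × 6/16 × 5/15 = 1680/73440 = 7/306.

7/306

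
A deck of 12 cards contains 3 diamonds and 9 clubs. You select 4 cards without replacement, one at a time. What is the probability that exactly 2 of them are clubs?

12/55

One ordering (clubs drawn first) has probability 9/12 × 8/11 × 3/10 × 2/9 = 432/11880 = 2/55.
There are C(4,2) = 6 such orderings, each equally likely, so P = 6 × 2/55 = 12/55.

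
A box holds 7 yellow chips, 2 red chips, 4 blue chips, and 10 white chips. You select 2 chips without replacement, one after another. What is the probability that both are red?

1/253

P(all red) = 2/23 × 1/22 = 2/506 = 1/253.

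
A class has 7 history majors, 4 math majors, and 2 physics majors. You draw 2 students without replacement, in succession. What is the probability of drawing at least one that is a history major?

P(no history majors) = 6/13 × 5/12 = 30/156 = 5/26.
P(at least one) = 1 − 5/26 = 21/26.

21/26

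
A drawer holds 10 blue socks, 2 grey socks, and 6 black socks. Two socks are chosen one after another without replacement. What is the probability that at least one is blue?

P(no blue) = 8/18 × 7/17 = 56/306 = 28/153.
P(at least one) = 1 − 28/153 = 125/153.

125/153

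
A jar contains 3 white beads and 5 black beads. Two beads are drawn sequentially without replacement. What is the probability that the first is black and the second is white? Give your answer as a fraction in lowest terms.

Multiply the probability of each draw given the previous ones:
P = 5/8 × 3/7 = 15/56.

15/56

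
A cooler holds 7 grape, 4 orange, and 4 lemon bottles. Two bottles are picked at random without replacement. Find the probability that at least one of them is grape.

11/15

P(no grape) = 8/15 × 7/14 = 56/210 = 4/15.
P(at least one) = 1 − 4/15 = 11/15.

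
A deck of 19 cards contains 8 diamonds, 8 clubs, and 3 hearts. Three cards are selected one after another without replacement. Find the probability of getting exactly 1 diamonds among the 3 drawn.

440/969

One ordering (a diamond drawn first) has probability 8/19 × 11/18 × 10/17 = 880/5814 = 440/2907.
There are C(3,1) = 3 such orderings, each equally likely, so P = 3 × 440/2907 = 440/969.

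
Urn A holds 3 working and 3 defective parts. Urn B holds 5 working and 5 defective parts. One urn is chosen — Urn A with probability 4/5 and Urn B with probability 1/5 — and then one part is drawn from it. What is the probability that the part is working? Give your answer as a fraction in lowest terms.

From Urn A: P(working) = 3/6.
From Urn B: P(working) = 5/10.
Total probability = (4/5)(3/6) + (1/5)(5/10) = 1/2.

1/2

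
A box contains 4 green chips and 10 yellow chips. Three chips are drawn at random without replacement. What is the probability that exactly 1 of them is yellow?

15/91

One ordering (yellow drawn first) has probability 10/14 × 4/13 × 3/12 = 120/2184 = 5/91.
There are C(3,1) = 3 such orderings, each equally likely, so P = 3 × 5/91 = 15/91.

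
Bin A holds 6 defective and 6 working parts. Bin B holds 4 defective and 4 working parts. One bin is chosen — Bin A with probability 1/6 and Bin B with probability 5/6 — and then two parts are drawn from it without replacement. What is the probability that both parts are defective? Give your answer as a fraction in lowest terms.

From Bin A: P(both defective) = (6/12)(5/11) = 5/22.
From Bin B: P(both defective) = (4/8)(3/7) = 3/14.
Total probability = (1/6)(5/22) + (5/6)(3/14) = 50/231.

50/231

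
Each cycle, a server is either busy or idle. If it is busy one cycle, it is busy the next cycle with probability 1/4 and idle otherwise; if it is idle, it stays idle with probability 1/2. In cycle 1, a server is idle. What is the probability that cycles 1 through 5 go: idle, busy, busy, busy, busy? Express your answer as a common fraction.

1/128

Cycle 1 is given. For each transition, use the conditional probability from the current state:
P(busy | idle) = 1/2; P(busy | busy) = 1/4; P(busy | busy) = 1/4; P(busy | busy) = 1/4.
P = 1/2 × 1/4 × 1/4 × 1/4 = 1/128.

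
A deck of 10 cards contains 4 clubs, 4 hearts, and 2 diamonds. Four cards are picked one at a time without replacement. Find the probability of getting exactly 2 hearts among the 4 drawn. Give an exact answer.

One ordering (hearts drawn first) has probability 4/10 × 3/9 × 6/8 × 5/7 = 360/5040 = 1/14.
There are C(4,2) = 6 such orderings, each equally likely, so P = 6 × 1/14 = 3/7.

3/7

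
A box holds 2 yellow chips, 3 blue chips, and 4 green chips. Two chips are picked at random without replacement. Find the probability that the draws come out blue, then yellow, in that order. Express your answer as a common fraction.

1/12

Chain rule:
P = 3/9 × 2/8 = 6/72 = 1/12.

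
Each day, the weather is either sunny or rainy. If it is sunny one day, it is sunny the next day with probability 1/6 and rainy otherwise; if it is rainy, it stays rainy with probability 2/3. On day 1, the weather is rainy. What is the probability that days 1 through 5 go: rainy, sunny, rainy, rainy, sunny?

Day 1 is given. For each transition, use the conditional probability from the current state:
P(sunny | rainy) = 1/3; P(rainy | sunny) = 5/6; P(rainy | rainy) = 2/3; P(sunny | rainy) = 1/3.
P = 1/3 × 5/6 × 2/3 × 1/3 = 10/162 = 5/81.

5/81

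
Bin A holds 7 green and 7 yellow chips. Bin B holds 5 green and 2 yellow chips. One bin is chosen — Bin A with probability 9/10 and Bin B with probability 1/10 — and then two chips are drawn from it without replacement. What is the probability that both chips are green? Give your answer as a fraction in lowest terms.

From Bin A: P(both green) = (7/14)(6/13) = 3/13.
From Bin B: P(both green) = (5/7)(4/6) = 10/21.
Total probability = (9/10)(3/13) + (1/10)(10/21) = 697/2730.

697/2730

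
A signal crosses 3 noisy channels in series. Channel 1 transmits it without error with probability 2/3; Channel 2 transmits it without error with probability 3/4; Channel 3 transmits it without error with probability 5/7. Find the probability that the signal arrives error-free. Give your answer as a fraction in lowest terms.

Multiplying along the chain,
P = 2/3 × 3/4 × 5/7 = 30/84 = 5/14.

5/14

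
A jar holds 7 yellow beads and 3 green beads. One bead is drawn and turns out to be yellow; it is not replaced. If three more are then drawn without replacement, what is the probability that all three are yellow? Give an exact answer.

After the first draw, 6 of the remaining 9 beads are yellow.
P = 6/9 × 5/8 × 4/7 = 120/504 = 5/21.

5/21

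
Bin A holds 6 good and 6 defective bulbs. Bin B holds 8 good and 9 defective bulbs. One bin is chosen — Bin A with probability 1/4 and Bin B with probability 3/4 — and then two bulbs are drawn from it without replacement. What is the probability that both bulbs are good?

From Bin A: P(both good) = (6/12)(5/11) = 5/22.
From Bin B: P(both good) = (8/17)(7/16) = 7/34.
Total probability = (1/4)(5/22) + (3/4)(7/34) = 79/374.

79/374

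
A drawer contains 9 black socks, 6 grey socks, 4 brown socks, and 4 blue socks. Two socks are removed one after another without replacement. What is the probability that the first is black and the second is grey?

27/253

Each draw changes the counts, so multiply the conditional probabilities along the sequence:
P = 9/23 × 6/22 = 54/506 = 27/253.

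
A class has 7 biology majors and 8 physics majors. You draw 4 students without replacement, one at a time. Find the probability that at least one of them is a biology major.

37/39

P(no biology majors) = 8/15 × 7/14 × 6/13 × 5/12 = 1680/32760 = 2/39.
P(at least one) = 1 − 2/39 = 37/39.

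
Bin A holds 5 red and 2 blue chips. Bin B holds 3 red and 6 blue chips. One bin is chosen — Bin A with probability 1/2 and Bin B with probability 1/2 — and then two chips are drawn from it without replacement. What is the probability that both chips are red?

From Bin A: P(both red) = (5/7)(4/6) = 10/21.
From Bin B: P(both red) = (3/9)(2/8) = 1/12.
Total probability = (1/2)(10/21) + (1/2)(1/12) = 47/168.

47/168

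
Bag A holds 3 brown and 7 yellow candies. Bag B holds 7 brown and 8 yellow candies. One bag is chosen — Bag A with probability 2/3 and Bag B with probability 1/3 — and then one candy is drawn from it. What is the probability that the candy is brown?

16/45

From Bag A: P(brown) = 3/10.
From Bag B: P(brown) = 7/15.
Total probability = (2/3)(3/10) + (1/3)(7/15) = 16/45.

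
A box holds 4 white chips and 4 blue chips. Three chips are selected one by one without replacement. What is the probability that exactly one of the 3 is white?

One ordering (white drawn first) has probability 4/8 × 4/7 × 3/6 = 48/336 = 1/7.
There are C(3,1) = 3 such orderings, each equally likely, so P = 3 × 1/7 = 3/7.

3/7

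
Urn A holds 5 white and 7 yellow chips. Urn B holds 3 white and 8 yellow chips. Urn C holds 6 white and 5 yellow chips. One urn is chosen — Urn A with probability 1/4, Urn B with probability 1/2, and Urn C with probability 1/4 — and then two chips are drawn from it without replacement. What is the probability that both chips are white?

2/15

From Urn A: P(both white) = (5/12)(4/11) = 5/33.
From Urn B: P(both white) = (3/11)(2/10) = 3/55.
From Urn C: P(both white) = (6/11)(5/10) = 3/11.
Total probability = (1/4)(5/33) + (1/2)(3/55) + (1/4)(3/11) = 2/15.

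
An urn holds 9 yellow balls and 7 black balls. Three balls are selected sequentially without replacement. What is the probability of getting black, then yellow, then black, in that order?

Each draw changes the counts, so multiply the conditional probabilities along the sequence:
P = 7/16 × 9/15 × 6/14 = 378/3360 = 9/80.

9/80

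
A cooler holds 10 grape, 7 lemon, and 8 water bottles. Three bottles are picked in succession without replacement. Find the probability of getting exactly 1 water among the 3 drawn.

One ordering (water drawn first) has probability 8/25 × 17/24 × 16/23 = 2176/13800 = 272/1725.
There are C(3,1) = 3 such orderings, each equally likely, so P = 3 × 272/1725 = 272/575.

272/575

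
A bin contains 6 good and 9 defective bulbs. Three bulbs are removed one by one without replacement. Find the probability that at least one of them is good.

P(no good) = 9/15 × 8/14 × 7/13 = 504/2730 = 12/65.
P(at least one) = 1 − 12/65 = 53/65.

53/65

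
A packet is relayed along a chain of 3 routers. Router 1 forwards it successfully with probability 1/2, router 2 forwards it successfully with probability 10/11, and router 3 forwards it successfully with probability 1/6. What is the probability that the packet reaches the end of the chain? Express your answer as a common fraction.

Multiplying along the chain,
P = 1/2 × 10/11 × 1/6 = 10/132 = 5/66.

5/66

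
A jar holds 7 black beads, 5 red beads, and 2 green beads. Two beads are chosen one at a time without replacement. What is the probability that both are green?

P(every draw is green) = 2/14 × 1/13 = 2/182 = 1/91.

1/91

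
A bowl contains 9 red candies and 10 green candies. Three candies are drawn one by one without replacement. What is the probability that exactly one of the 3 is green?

One ordering (green drawn first) has probability 10/19 × 9/18 × 8/17 = 720/5814 = 40/323.
There are C(3,1) = 3 such orderings, each equally likely, so P = 3 × 40/323 = 120/323.

120/323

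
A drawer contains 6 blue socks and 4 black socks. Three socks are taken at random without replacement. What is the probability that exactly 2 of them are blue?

1/2

One ordering (blue drawn first) has probability 6/10 × 5/9 × 4/8 = 120/720 = 1/6.
There are C(3,2) = 3 such orderings, each equally likely, so P = 3 × 1/6 = 1/2.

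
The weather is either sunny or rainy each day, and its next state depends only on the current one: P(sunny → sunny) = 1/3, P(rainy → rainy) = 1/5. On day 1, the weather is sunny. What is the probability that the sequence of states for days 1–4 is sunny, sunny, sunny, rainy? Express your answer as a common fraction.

Day 1 is given. For each transition, use the conditional probability from the current state:
P(sunny | sunny) = 1/3; P(sunny | sunny) = 1/3; P(rainy | sunny) = 2/3.
P = 1/3 × 1/3 × 2/3 = 2/27.

2/27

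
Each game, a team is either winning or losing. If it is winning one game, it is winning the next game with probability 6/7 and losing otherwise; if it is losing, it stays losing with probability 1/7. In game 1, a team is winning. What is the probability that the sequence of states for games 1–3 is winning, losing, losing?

Game 1 is given. For each transition, use the conditional probability from the current state:
P(losing | winning) = 1/7; P(losing | losing) = 1/7.
P = 1/7 × 1/7 = 1/49.

1/49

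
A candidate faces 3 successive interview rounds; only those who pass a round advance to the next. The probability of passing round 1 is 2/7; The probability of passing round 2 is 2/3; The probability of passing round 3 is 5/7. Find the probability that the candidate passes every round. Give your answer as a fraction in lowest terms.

20/147

The events are sequential, so multiply the conditional probabilities:
P = 2/7 × 2/3 × 5/7 = 20/147.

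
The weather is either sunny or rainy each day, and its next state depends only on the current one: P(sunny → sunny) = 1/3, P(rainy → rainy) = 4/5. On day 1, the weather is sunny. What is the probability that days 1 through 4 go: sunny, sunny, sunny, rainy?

2/27

Day 1 is given. For each transition, use the conditional probability from the current state:
P(sunny | sunny) = 1/3; P(sunny | sunny) = 1/3; P(rainy | sunny) = 2/3.
P = 1/3 × 1/3 × 2/3 = 2/27.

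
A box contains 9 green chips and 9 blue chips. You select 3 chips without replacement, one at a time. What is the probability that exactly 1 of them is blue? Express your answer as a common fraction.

One ordering (blue drawn first) has probability 9/18 × 9/17 × 8/16 = 648/4896 = 9/68.
There are C(3,1) = 3 such orderings, each equally likely, so P = 3 × 9/68 = 27/68.

27/68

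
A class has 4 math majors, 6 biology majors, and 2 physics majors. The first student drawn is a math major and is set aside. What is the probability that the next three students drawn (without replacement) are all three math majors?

After the first draw, 3 of the remaining 11 students are math majors.
P = 3/11 × 2/10 × 1/9 = 6/990 = 1/165.

1/165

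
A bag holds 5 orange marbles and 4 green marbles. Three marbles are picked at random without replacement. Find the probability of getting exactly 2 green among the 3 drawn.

One ordering (green drawn first) has probability 4/9 × 3/8 × 5/7 = 60/504 = 5/42.
There are C(3,2) = 3 such orderings, each equally likely, so P = 3 × 5/42 = 5/14.

5/14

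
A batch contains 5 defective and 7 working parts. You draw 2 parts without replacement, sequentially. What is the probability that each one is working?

P(every draw is working) = 7/12 × 6/11 = 42/132 = 7/22.

7/22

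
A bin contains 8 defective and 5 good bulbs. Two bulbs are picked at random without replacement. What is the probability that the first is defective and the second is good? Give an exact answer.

10/39

Multiply the probability of each draw given the previous ones:
P = 8/13 × 5/12 = 40/156 = 10/39.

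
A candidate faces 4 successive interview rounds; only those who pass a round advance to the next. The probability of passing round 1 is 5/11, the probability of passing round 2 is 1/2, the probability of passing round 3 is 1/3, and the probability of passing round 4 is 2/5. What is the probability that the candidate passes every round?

1/33

The events are sequential, so multiply the conditional probabilities:
P = 5/11 × 1/2 × 1/3 × 2/5 = 10/330 = 1/33.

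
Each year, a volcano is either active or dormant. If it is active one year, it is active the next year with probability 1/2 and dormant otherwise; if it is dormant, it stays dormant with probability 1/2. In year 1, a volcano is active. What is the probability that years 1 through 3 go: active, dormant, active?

Year 1 is given. For each transition, use the conditional probability from the current state:
P(dormant | active) = 1/2; P(active | dormant) = 1/2.
P = 1/2 × 1/2 = 1/4.

1/4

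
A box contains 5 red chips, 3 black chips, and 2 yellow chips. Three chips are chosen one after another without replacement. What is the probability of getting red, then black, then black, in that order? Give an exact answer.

1/24

Chain rule:
P = 5/10 × 3/9 × 2/8 = 30/720 = 1/24.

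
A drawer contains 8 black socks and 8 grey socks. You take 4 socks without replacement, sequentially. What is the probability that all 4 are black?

P(all black) = 8/16 × 7/15 × 6/14 × 5/13 = 1680/43680 = 1/26.

1/26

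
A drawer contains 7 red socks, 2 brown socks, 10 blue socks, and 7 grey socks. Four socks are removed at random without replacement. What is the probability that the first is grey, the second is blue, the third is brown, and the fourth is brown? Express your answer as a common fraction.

7/17940

Chain rule:
P = 7/26 × 10/25 × 2/24 × 1/23 = 140/358800 = 7/17940.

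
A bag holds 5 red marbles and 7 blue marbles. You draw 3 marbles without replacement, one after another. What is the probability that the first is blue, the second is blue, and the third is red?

Each draw changes the counts, so multiply the conditional probabilities along the sequence:
P = 7/12 × 6/11 × 5/10 = 210/1320 = 7/44.

7/44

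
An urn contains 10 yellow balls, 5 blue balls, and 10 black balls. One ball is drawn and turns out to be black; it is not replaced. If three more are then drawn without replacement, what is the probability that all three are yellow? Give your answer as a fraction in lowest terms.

15/253

With the first ball removed, 10 yellow remain out of 24.
P = 10/24 × 9/23 × 8/22 = 720/12144 = 15/253.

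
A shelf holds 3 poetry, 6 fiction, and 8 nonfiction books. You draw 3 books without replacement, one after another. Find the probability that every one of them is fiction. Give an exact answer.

P(all fiction) = 6/17 × 5/16 × 4/15 = 120/4080 = 1/34.

1/34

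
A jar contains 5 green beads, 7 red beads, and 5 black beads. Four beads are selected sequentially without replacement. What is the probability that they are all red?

P = 7/17 × 6/16 × 5/15 × 4/14 = 840/57120 = 1/68.

1/68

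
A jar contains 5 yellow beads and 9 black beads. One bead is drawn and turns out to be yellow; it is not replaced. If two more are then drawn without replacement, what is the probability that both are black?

6/13

After the first draw, 9 of the remaining 13 beads are black.
P = 9/13 × 8/12 = 72/156 = 6/13.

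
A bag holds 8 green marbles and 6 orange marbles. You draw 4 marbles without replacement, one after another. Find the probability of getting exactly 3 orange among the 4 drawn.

One ordering (orange drawn first) has probability 6/14 × 5/13 × 4/12 × 8/11 = 960/24024 = 40/1001.
There are C(4,3) = 4 such orderings, each equally likely, so P = 4 × 40/1001 = 160/1001.

160/1001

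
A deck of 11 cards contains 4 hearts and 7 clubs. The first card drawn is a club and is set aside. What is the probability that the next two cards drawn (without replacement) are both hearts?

2/15

After the first draw, 4 of the remaining 10 cards are hearts.
P = 4/10 × 3/9 = 12/90 = 2/15.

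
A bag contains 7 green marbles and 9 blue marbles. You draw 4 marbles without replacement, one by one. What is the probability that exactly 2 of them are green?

27/65

One ordering (green drawn first) has probability 7/16 × 6/15 × 9/14 × 8/13 = 3024/43680 = 9/130.
There are C(4,2) = 6 such orderings, each equally likely, so P = 6 × 9/130 = 27/65.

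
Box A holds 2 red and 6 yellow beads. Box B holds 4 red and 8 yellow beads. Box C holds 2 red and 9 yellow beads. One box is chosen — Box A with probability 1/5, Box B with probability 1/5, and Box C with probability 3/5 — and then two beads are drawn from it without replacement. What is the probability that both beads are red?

279/7700

From Box A: P(both red) = (2/8)(1/7) = 1/28.
From Box B: P(both red) = (4/12)(3/11) = 1/11.
From Box C: P(both red) = (2/11)(1/10) = 1/55.
Total probability = (1/5)(1/28) + (1/5)(1/11) + (3/5)(1/55) = 279/7700.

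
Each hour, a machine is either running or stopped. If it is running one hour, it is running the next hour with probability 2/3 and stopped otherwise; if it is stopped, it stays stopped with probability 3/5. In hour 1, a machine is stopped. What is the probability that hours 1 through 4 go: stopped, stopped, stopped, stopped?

Hour 1 is given. For each transition, use the conditional probability from the current state:
P(stopped | stopped) = 3/5; P(stopped | stopped) = 3/5; P(stopped | stopped) = 3/5.
P = 3/5 × 3/5 × 3/5 = 27/125.

27/125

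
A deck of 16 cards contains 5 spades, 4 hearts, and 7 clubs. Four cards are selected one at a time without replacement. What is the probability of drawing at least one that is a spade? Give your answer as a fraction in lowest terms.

P(no spades) = 11/16 × 10/15 × 9/14 × 8/13 = 7920/43680 = 33/182.
P(at least one) = 1 − 33/182 = 149/182.

149/182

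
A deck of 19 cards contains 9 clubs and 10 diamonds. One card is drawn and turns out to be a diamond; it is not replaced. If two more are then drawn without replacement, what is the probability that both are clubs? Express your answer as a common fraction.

After the first draw, 9 of the remaining 18 cards are clubs.
P = 9/18 × 8/17 = 72/306 = 4/17.

4/17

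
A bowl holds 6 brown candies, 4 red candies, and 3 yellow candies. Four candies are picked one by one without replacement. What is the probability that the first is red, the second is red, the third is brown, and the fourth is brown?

3/143

Multiply the probability of each draw given the previous ones:
P = 4/13 × 3/12 × 6/11 × 5/10 = 360/17160 = 3/143.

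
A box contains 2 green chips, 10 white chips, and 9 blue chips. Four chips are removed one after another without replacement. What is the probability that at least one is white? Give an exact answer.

377/399

P(no white) = 11/21 × 10/20 × 9/19 × 8/18 = 7920/143640 = 22/399.
P(at least one) = 1 − 22/399 = 377/399.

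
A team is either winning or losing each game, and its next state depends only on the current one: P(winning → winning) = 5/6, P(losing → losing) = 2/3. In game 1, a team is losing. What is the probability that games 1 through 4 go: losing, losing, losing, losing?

8/27

Game 1 is given. For each transition, use the conditional probability from the current state:
P(losing | losing) = 2/3; P(losing | losing) = 2/3; P(losing | losing) = 2/3.
P = 2/3 × 2/3 × 2/3 = 8/27.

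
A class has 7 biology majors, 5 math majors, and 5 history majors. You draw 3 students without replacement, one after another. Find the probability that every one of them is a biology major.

7/136

P = 7/17 × 6/16 × 5/15 = 210/4080 = 7/136.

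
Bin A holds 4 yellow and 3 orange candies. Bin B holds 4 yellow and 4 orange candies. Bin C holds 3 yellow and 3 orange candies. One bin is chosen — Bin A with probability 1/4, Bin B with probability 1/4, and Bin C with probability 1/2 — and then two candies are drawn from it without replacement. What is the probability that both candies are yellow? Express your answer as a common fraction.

From Bin A: P(both yellow) = (4/7)(3/6) = 2/7.
From Bin B: P(both yellow) = (4/8)(3/7) = 3/14.
From Bin C: P(both yellow) = (3/6)(2/5) = 1/5.
Total probability = (1/4)(2/7) + (1/4)(3/14) + (1/2)(1/5) = 9/40.

9/40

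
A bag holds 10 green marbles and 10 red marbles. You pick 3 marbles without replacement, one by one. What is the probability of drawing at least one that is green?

P(no green) = 10/20 × 9/19 × 8/18 = 720/6840 = 2/19.
P(at least one) = 1 − 2/19 = 17/19.

17/19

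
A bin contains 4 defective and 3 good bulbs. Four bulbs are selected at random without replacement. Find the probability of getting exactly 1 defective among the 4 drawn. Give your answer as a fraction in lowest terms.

One ordering (defective drawn first) has probability 4/7 × 3/6 × 2/5 × 1/4 = 24/840 = 1/35.
There are C(4,1) = 4 such orderings, each equally likely, so P = 4 × 1/35 = 4/35.

4/35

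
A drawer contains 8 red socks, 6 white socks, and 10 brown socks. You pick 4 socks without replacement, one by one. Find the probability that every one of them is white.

P(all white) = 6/24 × 5/23 × 4/22 × 3/21 = 360/255024 = 5/3542.

5/3542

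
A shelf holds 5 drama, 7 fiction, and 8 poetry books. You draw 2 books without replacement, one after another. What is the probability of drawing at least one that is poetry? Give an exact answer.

P(no poetry) = 12/20 × 11/19 = 132/380 = 33/95.
P(at least one) = 1 − 33/95 = 62/95.

62/95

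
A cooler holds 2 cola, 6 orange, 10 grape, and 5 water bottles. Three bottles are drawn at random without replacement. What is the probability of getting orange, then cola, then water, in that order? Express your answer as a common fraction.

Each draw changes the counts, so multiply the conditional probabilities along the sequence:
P = 6/23 × 2/22 × 5/21 = 60/10626 = 10/1771.

10/1771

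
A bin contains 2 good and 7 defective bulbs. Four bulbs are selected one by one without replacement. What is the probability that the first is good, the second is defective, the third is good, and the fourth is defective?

Multiply the probability of each draw given the previous ones:
P = 2/9 × 7/8 × 1/7 × 6/6 = 84/3024 = 1/36.

1/36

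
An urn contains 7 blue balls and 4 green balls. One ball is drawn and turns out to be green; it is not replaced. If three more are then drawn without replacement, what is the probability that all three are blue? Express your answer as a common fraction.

With the first ball removed, 7 blue remain out of 10.
P = 7/10 × 6/9 × 5/8 = 210/720 = 7/24.

7/24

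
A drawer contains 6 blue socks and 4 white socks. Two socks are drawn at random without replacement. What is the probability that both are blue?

P(every draw is blue) = 6/10 × 5/9 = 30/90 = 1/3.

1/3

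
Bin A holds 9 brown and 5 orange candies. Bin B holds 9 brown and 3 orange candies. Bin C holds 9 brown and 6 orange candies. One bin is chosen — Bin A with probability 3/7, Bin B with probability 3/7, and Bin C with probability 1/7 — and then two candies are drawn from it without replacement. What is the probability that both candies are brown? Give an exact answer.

15846/35035

From Bin A: P(both brown) = (9/14)(8/13) = 36/91.
From Bin B: P(both brown) = (9/12)(8/11) = 6/11.
From Bin C: P(both brown) = (9/15)(8/14) = 12/35.
Total probability = (3/7)(36/91) + (3/7)(6/11) + (1/7)(12/35) = 15846/35035.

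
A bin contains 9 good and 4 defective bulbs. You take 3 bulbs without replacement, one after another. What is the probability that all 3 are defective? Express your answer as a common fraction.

2/143

P(all defective) = 4/13 × 3/12 × 2/11 = 24/1716 = 2/143.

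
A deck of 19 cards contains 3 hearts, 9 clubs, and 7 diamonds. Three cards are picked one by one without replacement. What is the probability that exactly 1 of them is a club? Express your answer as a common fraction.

135/323

One ordering (a club drawn first) has probability 9/19 × 10/18 × 9/17 = 810/5814 = 45/323.
There are C(3,1) = 3 such orderings, each equally likely, so P = 3 × 45/323 = 135/323.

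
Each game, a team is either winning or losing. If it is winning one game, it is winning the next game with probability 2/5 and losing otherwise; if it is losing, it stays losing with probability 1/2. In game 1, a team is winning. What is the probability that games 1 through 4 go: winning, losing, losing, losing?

3/20

Game 1 is given. For each transition, use the conditional probability from the current state:
P(losing | winning) = 3/5; P(losing | losing) = 1/2; P(losing | losing) = 1/2.
P = 3/5 × 1/2 × 1/2 = 3/20.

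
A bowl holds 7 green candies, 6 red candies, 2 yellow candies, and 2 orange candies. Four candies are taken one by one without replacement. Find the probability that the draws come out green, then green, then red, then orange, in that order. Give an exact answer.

Multiply the probability of each draw given the previous ones:
P = 7/17 × 6/16 × 6/15 × 2/14 = 504/57120 = 3/340.

3/340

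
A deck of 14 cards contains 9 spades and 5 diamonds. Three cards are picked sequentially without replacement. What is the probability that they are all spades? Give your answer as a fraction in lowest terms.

P(all spades) = 9/14 × 8/13 × 7/12 = 504/2184 = 3/13.

3/13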